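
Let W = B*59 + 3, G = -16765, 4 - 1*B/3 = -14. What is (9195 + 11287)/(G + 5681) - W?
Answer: -17683679/5542 ≈ -3190.8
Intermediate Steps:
B = 54 (B = 12 - 3*(-14) = 12 + 42 = 54)
W = 3189 (W = 54*59 + 3 = 3186 + 3 = 3189)
(9195 + 11287)/(G + 5681) - W = (9195 + 11287)/(-16765 + 5681) - 1*3189 = 20482/(-11084) - 3189 = 20482*(-1/11084) - 3189 = -10241/5542 - 3189 = -17683679/5542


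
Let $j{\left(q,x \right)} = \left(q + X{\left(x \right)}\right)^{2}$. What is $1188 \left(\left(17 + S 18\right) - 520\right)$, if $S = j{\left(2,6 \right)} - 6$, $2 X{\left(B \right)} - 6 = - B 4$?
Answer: $321948$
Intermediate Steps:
$X{\left(B \right)} = 3 - 2 B$ ($X{\left(B \right)} = 3 + \frac{- B 4}{2} = 3 + \frac{\left(-4\right) B}{2} = 3 - 2 B$)
$j{\left(q,x \right)} = \left(3 + q - 2 x\right)^{2}$ ($j{\left(q,x \right)} = \left(q - \left(-3 + 2 x\right)\right)^{2} = \left(3 + q - 2 x\right)^{2}$)
$S = 43$ ($S = \left(3 + 2 - 12\right)^{2} - 6 = \left(-7\right)^{2} - 6 = 49 - 6 = 43$)
$1188 \left(\left(17 + S 18\right) - 520\right) = 1188 \left(\left(17 + 43 \cdot 18\right) - 520\right) = 1188 \left(\left(17 + 774\right) - 520\right) = 1188 \left(791 - 520\right) = 1188 \cdot 271 = 321948$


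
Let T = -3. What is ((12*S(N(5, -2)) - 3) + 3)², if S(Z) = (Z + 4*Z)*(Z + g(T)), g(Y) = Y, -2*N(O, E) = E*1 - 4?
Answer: 0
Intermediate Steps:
N(O, E) = 2 - E/2 (N(O, E) = -(E*1 - 4)/2 = -(E - 4)/2 = -(-4 + E)/2 = 2 - E/2)
S(Z) = 5*Z*(-3 + Z) (S(Z) = (Z + 4*Z)*(Z - 3) = (5*Z)*(-3 + Z) = 5*Z*(-3 + Z))
((12*S(N(5, -2)) - 3) + 3)² = ((12*(5*(2 - ½*(-2))*(-3 + (2 - ½*(-2)))) - 3) + 3)² = ((12*(5*(2 + 1)*(-3 + (2 + 1))) - 3) + 3)² = ((12*(5*3*(-3 + 3)) - 3) + 3)² = ((12*(5*3*0) - 3) + 3)² = ((12*0 - 3) + 3)² = ((0 - 3) + 3)² = (-3 + 3)² = 0² = 0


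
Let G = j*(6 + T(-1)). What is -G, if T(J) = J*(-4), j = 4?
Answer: -40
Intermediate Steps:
T(J) = -4*J
G = 40 (G = 4*(6 - 4*(-1)) = 4*(6 + 4) = 4*10 = 40)
-G = -1*40 = -40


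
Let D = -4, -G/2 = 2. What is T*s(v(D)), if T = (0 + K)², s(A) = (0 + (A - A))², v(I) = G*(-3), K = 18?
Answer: 0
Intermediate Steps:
G = -4 (G = -2*2 = -4)
v(I) = 12 (v(I) = -4*(-3) = 12)
s(A) = 0 (s(A) = (0 + 0)² = 0² = 0)
T = 324 (T = (0 + 18)² = 18² = 324)
T*s(v(D)) = 324*0 = 0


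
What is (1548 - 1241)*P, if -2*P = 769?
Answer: -236083/2 ≈ -1.1804e+5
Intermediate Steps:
P = -769/2 (P = -1/2*769 = -769/2 ≈ -384.50)
(1548 - 1241)*P = (1548 - 1241)*(-769/2) = 307*(-769/2) = -236083/2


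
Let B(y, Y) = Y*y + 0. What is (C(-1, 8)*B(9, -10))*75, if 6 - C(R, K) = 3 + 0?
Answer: -20250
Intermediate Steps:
C(R, K) = 3 (C(R, K) = 6 - (3 + 0) = 6 - 1*3 = 6 - 3 = 3)
B(y, Y) = Y*y
(C(-1, 8)*B(9, -10))*75 = (3*(-10*9))*75 = (3*(-90))*75 = -270*75 = -20250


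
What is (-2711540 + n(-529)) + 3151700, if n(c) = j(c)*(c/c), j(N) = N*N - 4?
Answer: 719997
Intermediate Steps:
j(N) = -4 + N² (j(N) = N² - 4 = -4 + N²)
n(c) = -4 + c² (n(c) = (-4 + c²)*(c/c) = (-4 + c²)*1 = -4 + c²)
(-2711540 + n(-529)) + 3151700 = (-2711540 + (-4 + (-529)²)) + 3151700 = (-2711540 + (-4 + 279841)) + 3151700 = (-2711540 + 279837) + 3151700 = -2431703 + 3151700 = 719997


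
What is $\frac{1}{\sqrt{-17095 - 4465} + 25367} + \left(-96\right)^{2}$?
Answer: $\frac{5930553616151}{643506249} - \frac{14 i \sqrt{110}}{643506249} \approx 9216.0 - 2.2818 \cdot 10^{-7} i$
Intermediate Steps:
$\frac{1}{\sqrt{-17095 - 4465} + 25367} + \left(-96\right)^{2} = \frac{1}{\sqrt{-21560} + 25367} + 9216 = \frac{1}{14 i \sqrt{110} + 25367} + 9216 = \frac{1}{25367 + 14 i \sqrt{110}} + 9216 = 9216 + \frac{1}{25367 + 14 i \sqrt{110}}$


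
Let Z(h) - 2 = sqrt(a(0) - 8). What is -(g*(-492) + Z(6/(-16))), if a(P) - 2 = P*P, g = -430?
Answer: -211562 - I*sqrt(6) ≈ -2.1156e+5 - 2.4495*I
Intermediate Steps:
a(P) = 2 + P**2 (a(P) = 2 + P*P = 2 + P**2)
Z(h) = 2 + I*sqrt(6) (Z(h) = 2 + sqrt((2 + 0**2) - 8) = 2 + sqrt((2 + 0) - 8) = 2 + sqrt(2 - 8) = 2 + sqrt(-6) = 2 + I*sqrt(6))
-(g*(-492) + Z(6/(-16))) = -(-430*(-492) + (2 + I*sqrt(6))) = -(211560 + (2 + I*sqrt(6))) = -(211562 + I*sqrt(6)) = -211562 - I*sqrt(6)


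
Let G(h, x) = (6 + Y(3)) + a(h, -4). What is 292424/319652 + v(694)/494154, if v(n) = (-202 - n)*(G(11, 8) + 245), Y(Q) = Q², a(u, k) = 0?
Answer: 8754544922/19744664301 ≈ 0.44339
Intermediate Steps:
G(h, x) = 15 (G(h, x) = (6 + 3²) + 0 = (6 + 9) + 0 = 15 + 0 = 15)
v(n) = -52520 - 260*n (v(n) = (-202 - n)*(15 + 245) = (-202 - n)*260 = -52520 - 260*n)
292424/319652 + v(694)/494154 = 292424/319652 + (-52520 - 260*694)/494154 = 292424*(1/319652) + (-52520 - 180440)*(1/494154) = 73106/79913 - 232960*1/494154 = 73106/79913 - 116480/247077 = 8754544922/19744664301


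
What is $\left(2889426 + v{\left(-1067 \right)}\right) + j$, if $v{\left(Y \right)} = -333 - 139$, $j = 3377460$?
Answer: $6266414$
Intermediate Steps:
$v{\left(Y \right)} = -472$
$\left(2889426 + v{\left(-1067 \right)}\right) + j = \left(2889426 - 472\right) + 3377460 = 2888954 + 3377460 = 6266414$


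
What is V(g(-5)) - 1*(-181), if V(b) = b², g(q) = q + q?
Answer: 281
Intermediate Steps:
g(q) = 2*q
V(g(-5)) - 1*(-181) = (2*(-5))² - 1*(-181) = (-10)² + 181 = 100 + 181 = 281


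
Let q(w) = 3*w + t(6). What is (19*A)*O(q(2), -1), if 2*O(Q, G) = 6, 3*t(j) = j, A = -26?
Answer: -1482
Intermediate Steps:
t(j) = j/3
q(w) = 2 + 3*w (q(w) = 3*w + (⅓)*6 = 3*w + 2 = 2 + 3*w)
O(Q, G) = 3 (O(Q, G) = (½)*6 = 3)
(19*A)*O(q(2), -1) = (19*(-26))*3 = -494*3 = -1482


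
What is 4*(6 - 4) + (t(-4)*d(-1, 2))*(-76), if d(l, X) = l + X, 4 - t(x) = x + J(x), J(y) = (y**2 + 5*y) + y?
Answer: -1208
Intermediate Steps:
J(y) = y**2 + 6*y
t(x) = 4 - x - x*(6 + x) (t(x) = 4 - (x + x*(6 + x)) = 4 + (-x - x*(6 + x)) = 4 - x - x*(6 + x))
d(l, X) = X + l
4*(6 - 4) + (t(-4)*d(-1, 2))*(-76) = 4*(6 - 4) + ((4 - 1*(-4) - 1*(-4)*(6 - 4))*(2 - 1))*(-76) = 4*2 + ((4 + 4 - 1*(-4)*2)*1)*(-76) = 8 + ((4 + 4 + 8)*1)*(-76) = 8 + (16*1)*(-76) = 8 + 16*(-76) = 8 - 1216 = -1208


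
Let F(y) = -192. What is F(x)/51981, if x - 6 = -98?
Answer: -64/17327 ≈ -0.0036937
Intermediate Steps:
x = -92 (x = 6 - 98 = -92)
F(x)/51981 = -192/51981 = -192*1/51981 = -64/17327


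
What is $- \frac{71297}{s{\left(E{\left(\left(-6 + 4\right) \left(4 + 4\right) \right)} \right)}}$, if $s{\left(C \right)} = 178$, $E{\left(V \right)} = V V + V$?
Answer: $- \frac{71297}{178} \approx -400.54$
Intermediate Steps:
$E{\left(V \right)} = V + V^{2}$ ($E{\left(V \right)} = V^{2} + V = V + V^{2}$)
$- \frac{71297}{s{\left(E{\left(\left(-6 + 4\right) \left(4 + 4\right) \right)} \right)}} = - \frac{71297}{178}$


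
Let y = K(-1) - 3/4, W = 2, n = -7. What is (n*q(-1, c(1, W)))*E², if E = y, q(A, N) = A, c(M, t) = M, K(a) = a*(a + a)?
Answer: 175/16 ≈ 10.938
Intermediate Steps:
K(a) = 2*a² (K(a) = a*(2*a) = 2*a²)
y = 5/4 (y = 2*(-1)² - 3/4 = 2*1 - 3*¼ = 2 - ¾ = 5/4 ≈ 1.2500)
E = 5/4 ≈ 1.2500
(n*q(-1, c(1, W)))*E² = (-7*(-1))*(5/4)² = 7*(25/16) = 175/16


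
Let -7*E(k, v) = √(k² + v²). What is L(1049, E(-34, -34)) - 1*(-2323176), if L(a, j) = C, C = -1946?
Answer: 2321230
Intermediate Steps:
E(k, v) = -√(k² + v²)/7
L(a, j) = -1946
L(1049, E(-34, -34)) - 1*(-2323176) = -1946 - 1*(-2323176) = -1946 + 2323176 = 2321230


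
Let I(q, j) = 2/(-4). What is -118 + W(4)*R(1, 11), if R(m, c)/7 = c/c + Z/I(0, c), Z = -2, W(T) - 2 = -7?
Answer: -293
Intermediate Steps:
I(q, j) = -½ (I(q, j) = 2*(-¼) = -½)
W(T) = -5 (W(T) = 2 - 7 = -5)
R(m, c) = 35 (R(m, c) = 7*(c/c - 2/(-½)) = 7*(1 - 2*(-2)) = 7*(1 + 4) = 7*5 = 35)
-118 + W(4)*R(1, 11) = -118 - 5*35 = -118 - 175 = -293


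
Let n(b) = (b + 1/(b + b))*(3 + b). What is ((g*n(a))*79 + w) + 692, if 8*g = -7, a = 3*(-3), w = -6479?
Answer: -229027/24 ≈ -9542.8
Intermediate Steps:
a = -9
g = -7/8 (g = (⅛)*(-7) = -7/8 ≈ -0.87500)
n(b) = (3 + b)*(b + 1/(2*b)) (n(b) = (b + 1/(2*b))*(3 + b) = (3 + b)*(b + 1/(2*b)))
((g*n(a))*79 + w) + 692 = (-7*(½ + (-9)² + 3*(-9) + (3/2)/(-9))/8*79 - 6479) + 692 = (-7*(½ + 81 - 27 + (3/2)*(-⅑))/8*79 - 6479) + 692 = (-7*(½ + 81 - 27 - ⅙)/8*79 - 6479) + 692 = (-7/8*163/3*79 - 6479) + 692 = (-1141/24*79 - 6479) + 692 = (-90139/24 - 6479) + 692 = -245635/24 + 692 = -229027/24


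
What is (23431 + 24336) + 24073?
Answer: 71840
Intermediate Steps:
(23431 + 24336) + 24073 = 47767 + 24073 = 71840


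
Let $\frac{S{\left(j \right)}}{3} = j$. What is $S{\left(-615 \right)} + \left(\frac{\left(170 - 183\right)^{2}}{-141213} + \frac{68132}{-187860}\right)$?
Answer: $- \frac{1359842187071}{736896505} \approx -1845.4$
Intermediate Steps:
$S{\left(j \right)} = 3 j$
$S{\left(-615 \right)} + \left(\frac{\left(170 - 183\right)^{2}}{-141213} + \frac{68132}{-187860}\right) = 3 \left(-615\right) + \left(\frac{\left(170 - 183\right)^{2}}{-141213} + \frac{68132}{-187860}\right) = -1845 + \left(\left(-13\right)^{2} \left(- \frac{1}{141213}\right) + 68132 \left(- \frac{1}{187860}\right)\right) = -1845 + \left(169 \left(- \frac{1}{141213}\right) - \frac{17033}{46965}\right) = -1845 - \frac{268135346}{736896505} = - \frac{1359842187071}{736896505}$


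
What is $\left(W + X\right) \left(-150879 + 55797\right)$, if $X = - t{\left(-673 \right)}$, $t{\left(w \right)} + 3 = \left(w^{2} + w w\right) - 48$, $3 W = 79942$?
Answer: $83592259426$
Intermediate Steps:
$W = \frac{79942}{3}$ ($W = \frac{1}{3} \cdot 79942 = \frac{79942}{3} \approx 26647.0$)
$t{\left(w \right)} = -51 + 2 w^{2}$ ($t{\left(w \right)} = -3 - \left(48 - w^{2} - w w\right) = -3 + \left(\left(w^{2} + w^{2}\right) - 48\right) = -3 + \left(2 w^{2} - 48\right) = -3 + \left(-48 + 2 w^{2}\right) = -51 + 2 w^{2}$)
$X = -905807$ ($X = - (-51 + 2 \left(-673\right)^{2}) = - (-51 + 2 \cdot 452929) = - (-51 + 905858) = \left(-1\right) 905807 = -905807$)
$\left(W + X\right) \left(-150879 + 55797\right) = \left(\frac{79942}{3} - 905807\right) \left(-150879 + 55797\right) = \left(- \frac{2637479}{3}\right) \left(-95082\right) = 83592259426$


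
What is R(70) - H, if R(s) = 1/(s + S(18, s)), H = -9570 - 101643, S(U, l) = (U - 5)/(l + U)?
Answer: 686517937/6173 ≈ 1.1121e+5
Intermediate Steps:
S(U, l) = (-5 + U)/(U + l)
H = -111213
R(s) = 1/(s + 13/(18 + s)) (R(s) = 1/(s + (-5 + 18)/(18 + s)) = 1/(s + 13/(18 + s)))
R(70) - H = (18 + 70)/(13 + 70*(18 + 70)) - 1*(-111213) = 88/(13 + 70*88) + 111213 = 88/(13 + 6160) + 111213 = 88/6173 + 111213 = 686517937/6173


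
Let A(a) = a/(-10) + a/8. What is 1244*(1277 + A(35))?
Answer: 3179353/2 ≈ 1.5897e+6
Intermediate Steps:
A(a) = a/40 (A(a) = a*(-1/10) + a*(1/8) = -a/10 + a/8 = a/40)
1244*(1277 + A(35)) = 1244*(1277 + (1/40)*35) = 1244*(1277 + 7/8) = 1244*(10223/8) = 3179353/2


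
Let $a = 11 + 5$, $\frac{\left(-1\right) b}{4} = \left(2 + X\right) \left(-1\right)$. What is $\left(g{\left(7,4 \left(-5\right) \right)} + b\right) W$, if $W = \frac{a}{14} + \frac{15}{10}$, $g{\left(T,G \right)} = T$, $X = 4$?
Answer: $\frac{1147}{14} \approx 81.929$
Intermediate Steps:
$b = 24$ ($b = - 4 \left(2 + 4\right) \left(-1\right) = - 4 \cdot 6 \left(-1\right) = \left(-4\right) \left(-6\right) = 24$)
$a = 16$
$W = \frac{37}{14}$ ($W = \frac{16}{14} + \frac{15}{10} = 16 \cdot \frac{1}{14} + 15 \cdot \frac{1}{10} = \frac{8}{7} + \frac{3}{2} = \frac{37}{14} \approx 2.6429$)
$\left(g{\left(7,4 \left(-5\right) \right)} + b\right) W = \left(7 + 24\right) \frac{37}{14} = 31 \cdot \frac{37}{14} = \frac{1147}{14}$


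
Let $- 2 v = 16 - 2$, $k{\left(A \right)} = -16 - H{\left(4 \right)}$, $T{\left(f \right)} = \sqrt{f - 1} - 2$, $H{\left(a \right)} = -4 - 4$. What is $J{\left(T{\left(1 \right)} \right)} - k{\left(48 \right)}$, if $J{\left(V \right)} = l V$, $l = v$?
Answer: $22$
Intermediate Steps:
$H{\left(a \right)} = -8$
$T{\left(f \right)} = -2 + \sqrt{-1 + f}$ ($T{\left(f \right)} = \sqrt{-1 + f} - 2 = -2 + \sqrt{-1 + f}$)
$k{\left(A \right)} = -8$ ($k{\left(A \right)} = -16 - -8 = -16 + 8 = -8$)
$v = -7$ ($v = - \frac{16 - 2}{2} = \left(- \frac{1}{2}\right) 14 = -7$)
$l = -7$
$J{\left(V \right)} = - 7 V$
$J{\left(T{\left(1 \right)} \right)} - k{\left(48 \right)} = - 7 \left(-2 + \sqrt{-1 + 1}\right) - -8 = - 7 \left(-2 + \sqrt{0}\right) + 8 = - 7 \left(-2 + 0\right) + 8 = \left(-7\right) \left(-2\right) + 8 = 14 + 8 = 22$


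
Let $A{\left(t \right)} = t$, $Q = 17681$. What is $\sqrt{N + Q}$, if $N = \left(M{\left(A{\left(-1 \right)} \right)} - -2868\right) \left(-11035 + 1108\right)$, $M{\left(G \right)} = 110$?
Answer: $5 i \sqrt{1181797} \approx 5435.5 i$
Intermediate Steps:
$N = -29562606$ ($N = \left(110 - -2868\right) \left(-11035 + 1108\right) = \left(110 + \left(-2194 + 5062\right)\right) \left(-9927\right) = \left(110 + 2868\right) \left(-9927\right) = 2978 \left(-9927\right) = -29562606$)
$\sqrt{N + Q} = \sqrt{-29562606 + 17681} = \sqrt{-29544925} = 5 i \sqrt{1181797}$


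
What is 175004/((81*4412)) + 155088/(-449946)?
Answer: 323864459/2233306971 ≈ 0.14502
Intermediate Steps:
175004/((81*4412)) + 155088/(-449946) = 175004/357372 + 155088*(-1/449946) = 175004*(1/357372) - 8616/24997 = 43751/89343 - 8616/24997 = 323864459/2233306971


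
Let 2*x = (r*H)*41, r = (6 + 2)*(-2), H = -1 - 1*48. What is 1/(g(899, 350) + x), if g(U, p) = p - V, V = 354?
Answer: 1/16068 ≈ 6.2236e-5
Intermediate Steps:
H = -49 (H = -1 - 48 = -49)
r = -16 (r = 8*(-2) = -16)
g(U, p) = -354 + p (g(U, p) = p - 1*354 = p - 354 = -354 + p)
x = 16072 (x = (-16*(-49)*41)/2 = (784*41)/2 = (1/2)*32144 = 16072)
1/(g(899, 350) + x) = 1/((-354 + 350) + 16072) = 1/(-4 + 16072) = 1/16068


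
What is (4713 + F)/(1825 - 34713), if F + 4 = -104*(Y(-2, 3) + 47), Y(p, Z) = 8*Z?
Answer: 2675/32888 ≈ 0.081337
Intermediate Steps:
F = -7388 (F = -4 - 104*(8*3 + 47) = -4 - 104*(24 + 47) = -4 - 104*71 = -4 - 7384 = -7388)
(4713 + F)/(1825 - 34713) = (4713 - 7388)/(1825 - 34713) = -2675/(-32888) = -2675*(-1/32888) = 2675/32888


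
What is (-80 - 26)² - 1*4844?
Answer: 6392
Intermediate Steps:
(-80 - 26)² - 1*4844 = (-106)² - 4844 = 11236 - 4844 = 6392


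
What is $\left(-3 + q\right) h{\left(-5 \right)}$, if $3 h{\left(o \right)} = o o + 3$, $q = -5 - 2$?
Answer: $- \frac{280}{3} \approx -93.333$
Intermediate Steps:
$q = -7$ ($q = -5 - 2 = -7$)
$h{\left(o \right)} = 1 + \frac{o^{2}}{3}$ ($h{\left(o \right)} = \frac{o o + 3}{3} = \frac{o^{2} + 3}{3} = \frac{3 + o^{2}}{3} = 1 + \frac{o^{2}}{3}$)
$\left(-3 + q\right) h{\left(-5 \right)} = \left(-3 - 7\right) \left(1 + \frac{\left(-5\right)^{2}}{3}\right) = - 10 \left(1 + \frac{1}{3} \cdot 25\right) = - 10 \left(1 + \frac{25}{3}\right) = \left(-10\right) \frac{28}{3} = - \frac{280}{3}$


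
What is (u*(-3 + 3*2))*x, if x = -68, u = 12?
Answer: -2448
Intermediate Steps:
(u*(-3 + 3*2))*x = (12*(-3 + 3*2))*(-68) = (12*(-3 + 6))*(-68) = (12*3)*(-68) = 36*(-68) = -2448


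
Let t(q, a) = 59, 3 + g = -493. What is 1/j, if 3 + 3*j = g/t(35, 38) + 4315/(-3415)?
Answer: -40297/170192 ≈ -0.23677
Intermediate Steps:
g = -496 (g = -3 - 493 = -496)
j = -170192/40297 (j = -1 + (-496/59 + 4315/(-3415))/3 = -1 + (-496*1/59 + 4315*(-1/3415))/3 = -1 + (-496/59 - 863/683)/3 = -1 + (⅓)*(-389685/40297) = -1 - 129895/40297 = -170192/40297 ≈ -4.2234)
1/j = 1/(-170192/40297) = -40297/170192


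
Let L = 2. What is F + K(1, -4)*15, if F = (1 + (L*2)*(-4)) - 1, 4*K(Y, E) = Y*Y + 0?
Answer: -49/4 ≈ -12.250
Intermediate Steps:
K(Y, E) = Y**2/4 (K(Y, E) = (Y*Y + 0)/4 = (Y**2 + 0)/4 = Y**2/4)
F = -16 (F = (1 + (2*2)*(-4)) - 1 = (1 + 4*(-4)) - 1 = (1 - 16) - 1 = -15 - 1 = -16)
F + K(1, -4)*15 = -16 + ((1/4)*1**2)*15 = -16 + ((1/4)*1)*15 = -16 + (1/4)*15 = -16 + 15/4 = -49/4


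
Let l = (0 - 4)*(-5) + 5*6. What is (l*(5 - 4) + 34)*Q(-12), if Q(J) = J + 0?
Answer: -1008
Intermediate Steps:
Q(J) = J
l = 50 (l = -4*(-5) + 30 = 20 + 30 = 50)
(l*(5 - 4) + 34)*Q(-12) = (50*(5 - 4) + 34)*(-12) = (50*1 + 34)*(-12) = (50 + 34)*(-12) = 84*(-12) = -1008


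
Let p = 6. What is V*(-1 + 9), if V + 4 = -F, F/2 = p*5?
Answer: -512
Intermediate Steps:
F = 60 (F = 2*(6*5) = 2*30 = 60)
V = -64 (V = -4 - 1*60 = -4 - 60 = -64)
V*(-1 + 9) = -64*(-1 + 9) = -64*8 = -512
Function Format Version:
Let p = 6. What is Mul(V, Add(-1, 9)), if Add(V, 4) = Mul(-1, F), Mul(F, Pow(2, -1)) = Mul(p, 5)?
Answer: -512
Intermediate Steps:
F = 60 (F = Mul(2, Mul(6, 5)) = Mul(2, 30) = 60)
V = -64 (V = Add(-4, Mul(-1, 60)) = Add(-4, -60) = -64)
Mul(V, Add(-1, 9)) = Mul(-64, Add(-1, 9)) = Mul(-64, 8) = -512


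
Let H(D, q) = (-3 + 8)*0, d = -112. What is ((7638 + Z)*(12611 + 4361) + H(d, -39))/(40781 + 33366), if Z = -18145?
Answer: -178324804/74147 ≈ -2405.0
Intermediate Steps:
H(D, q) = 0 (H(D, q) = 5*0 = 0)
((7638 + Z)*(12611 + 4361) + H(d, -39))/(40781 + 33366) = ((7638 - 18145)*(12611 + 4361) + 0)/(40781 + 33366) = (-10507*16972 + 0)/74147 = (-178324804 + 0)*(1/74147) = -178324804*1/74147 = -178324804/74147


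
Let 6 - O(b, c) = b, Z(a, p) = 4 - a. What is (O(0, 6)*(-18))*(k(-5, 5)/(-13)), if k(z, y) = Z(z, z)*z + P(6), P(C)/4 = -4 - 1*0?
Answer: -6588/13 ≈ -506.77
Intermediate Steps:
O(b, c) = 6 - b
P(C) = -16 (P(C) = 4*(-4 - 1*0) = 4*(-4 + 0) = 4*(-4) = -16)
k(z, y) = -16 + z*(4 - z) (k(z, y) = (4 - z)*z - 16 = z*(4 - z) - 16 = -16 + z*(4 - z))
(O(0, 6)*(-18))*(k(-5, 5)/(-13)) = ((6 - 1*0)*(-18))*((-16 - 1*(-5)*(-4 - 5))/(-13)) = ((6 + 0)*(-18))*(-(-16 - 1*(-5)*(-9))/13) = (6*(-18))*(-(-16 - 45)/13) = -(-108)*(-61)/13 = -108*61/13 = -6588/13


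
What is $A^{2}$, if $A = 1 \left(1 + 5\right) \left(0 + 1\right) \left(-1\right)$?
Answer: $36$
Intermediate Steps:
$A = -6$ ($A = 1 \cdot 6 \cdot 1 \left(-1\right) = 1 \cdot 6 \left(-1\right) = 6 \left(-1\right) = -6$)
$A^{2} = \left(-6\right)^{2} = 36$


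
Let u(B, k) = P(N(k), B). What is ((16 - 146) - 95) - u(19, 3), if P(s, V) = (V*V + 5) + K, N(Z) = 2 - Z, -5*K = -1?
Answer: -2956/5 ≈ -591.20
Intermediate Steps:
K = ⅕ (K = -⅕*(-1) = ⅕ ≈ 0.20000)
P(s, V) = 26/5 + V² (P(s, V) = (V*V + 5) + ⅕ = (V² + 5) + ⅕ = (5 + V²) + ⅕ = 26/5 + V²)
u(B, k) = 26/5 + B²
((16 - 146) - 95) - u(19, 3) = ((16 - 146) - 95) - (26/5 + 19²) = (-130 - 95) - (26/5 + 361) = -225 - 1*1831/5 = -225 - 1831/5 = -2956/5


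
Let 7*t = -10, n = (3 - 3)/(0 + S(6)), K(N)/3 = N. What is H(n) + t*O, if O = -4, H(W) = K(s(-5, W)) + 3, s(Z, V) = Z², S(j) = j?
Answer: 586/7 ≈ 83.714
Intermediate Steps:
K(N) = 3*N
n = 0 (n = (3 - 3)/(0 + 6) = 0/6 = 0*(⅙) = 0)
t = -10/7 (t = (⅐)*(-10) = -10/7 ≈ -1.4286)
H(W) = 78 (H(W) = 3*(-5)² + 3 = 3*25 + 3 = 75 + 3 = 78)
H(n) + t*O = 78 - 10/7*(-4) = 78 + 40/7 = 586/7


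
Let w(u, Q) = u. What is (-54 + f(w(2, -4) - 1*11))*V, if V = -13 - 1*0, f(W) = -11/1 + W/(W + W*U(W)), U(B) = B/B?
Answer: 1677/2 ≈ 838.50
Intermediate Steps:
U(B) = 1
f(W) = -21/2 (f(W) = -11/1 + W/(W + W*1) = -11*1 + W/(W + W) = -11 + W/((2*W)) = -11 + W*(1/(2*W)) = -11 + 1/2 = -21/2)
V = -13 (V = -13 + 0 = -13)
(-54 + f(w(2, -4) - 1*11))*V = (-54 - 21/2)*(-13) = -129/2*(-13) = 1677/2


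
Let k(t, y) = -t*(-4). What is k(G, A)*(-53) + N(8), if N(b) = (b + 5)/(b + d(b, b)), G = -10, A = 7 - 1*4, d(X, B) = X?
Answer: 33933/16 ≈ 2120.8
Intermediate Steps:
A = 3 (A = 7 - 4 = 3)
k(t, y) = 4*t
N(b) = (5 + b)/(2*b) (N(b) = (b + 5)/(b + b) = (5 + b)/((2*b)) = (5 + b)*(1/(2*b)) = (5 + b)/(2*b))
k(G, A)*(-53) + N(8) = (4*(-10))*(-53) + (½)*(5 + 8)/8 = -40*(-53) + (½)*(⅛)*13 = 2120 + 13/16 = 33933/16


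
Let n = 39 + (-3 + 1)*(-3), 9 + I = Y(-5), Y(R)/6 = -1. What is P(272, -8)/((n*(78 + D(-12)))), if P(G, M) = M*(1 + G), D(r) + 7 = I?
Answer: -13/15 ≈ -0.86667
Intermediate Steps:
Y(R) = -6 (Y(R) = 6*(-1) = -6)
I = -15 (I = -9 - 6 = -15)
D(r) = -22 (D(r) = -7 - 15 = -22)
n = 45 (n = 39 - 2*(-3) = 39 + 6 = 45)
P(272, -8)/((n*(78 + D(-12)))) = (-8*(1 + 272))/((45*(78 - 22))) = (-8*273)/((45*56)) = -2184/2520 = -2184*1/2520 = -13/15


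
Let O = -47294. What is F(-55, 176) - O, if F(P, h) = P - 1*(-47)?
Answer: 47286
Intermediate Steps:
F(P, h) = 47 + P (F(P, h) = P + 47 = 47 + P)
F(-55, 176) - O = (47 - 55) - 1*(-47294) = -8 + 47294 = 47286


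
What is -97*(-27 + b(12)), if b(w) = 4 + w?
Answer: 1067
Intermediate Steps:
-97*(-27 + b(12)) = -97*(-27 + (4 + 12)) = -97*(-27 + 16) = -97*(-11) = 1067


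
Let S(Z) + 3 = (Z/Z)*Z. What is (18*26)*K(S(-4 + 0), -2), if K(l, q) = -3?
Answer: -1404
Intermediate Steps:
S(Z) = -3 + Z (S(Z) = -3 + (Z/Z)*Z = -3 + 1*Z = -3 + Z)
(18*26)*K(S(-4 + 0), -2) = (18*26)*(-3) = 468*(-3) = -1404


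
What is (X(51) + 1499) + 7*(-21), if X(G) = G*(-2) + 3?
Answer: 1253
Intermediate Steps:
X(G) = 3 - 2*G (X(G) = -2*G + 3 = 3 - 2*G)
(X(51) + 1499) + 7*(-21) = ((3 - 2*51) + 1499) + 7*(-21) = ((3 - 102) + 1499) - 147 = (-99 + 1499) - 147 = 1400 - 147 = 1253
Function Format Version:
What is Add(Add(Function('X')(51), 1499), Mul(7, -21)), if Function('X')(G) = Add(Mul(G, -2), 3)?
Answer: 1253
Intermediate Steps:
Function('X')(G) = Add(3, Mul(-2, G)) (Function('X')(G) = Add(Mul(-2, G), 3) = Add(3, Mul(-2, G)))
Add(Add(Function('X')(51), 1499), Mul(7, -21)) = Add(Add(Add(3, Mul(-2, 51)), 1499), Mul(7, -21)) = Add(Add(Add(3, -102), 1499), -147) = Add(Add(-99, 1499), -147) = Add(1400, -147) = 1253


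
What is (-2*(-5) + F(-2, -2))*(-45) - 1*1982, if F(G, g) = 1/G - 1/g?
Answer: -2432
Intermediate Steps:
F(G, g) = 1/G - 1/g
(-2*(-5) + F(-2, -2))*(-45) - 1*1982 = (-2*(-5) + (-2 - 1*(-2))/(-2*(-2)))*(-45) - 1*1982 = (10 - ½*(-½)*(-2 + 2))*(-45) - 1982 = (10 - ½*(-½)*0)*(-45) - 1982 = (10 + 0)*(-45) - 1982 = 10*(-45) - 1982 = -450 - 1982 = -2432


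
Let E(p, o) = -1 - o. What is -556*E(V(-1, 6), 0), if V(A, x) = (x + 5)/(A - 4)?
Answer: 556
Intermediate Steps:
V(A, x) = (5 + x)/(-4 + A)
-556*E(V(-1, 6), 0) = -556*(-1 - 1*0) = -556*(-1 + 0) = -556*(-1) = 556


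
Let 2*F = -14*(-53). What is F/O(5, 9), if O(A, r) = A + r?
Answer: 53/2 ≈ 26.500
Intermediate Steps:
F = 371 (F = (-14*(-53))/2 = (1/2)*742 = 371)
F/O(5, 9) = 371/(5 + 9) = 371/14 = 371*(1/14) = 53/2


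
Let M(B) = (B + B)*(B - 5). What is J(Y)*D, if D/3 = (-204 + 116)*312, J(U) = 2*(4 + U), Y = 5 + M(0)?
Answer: -1482624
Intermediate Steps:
M(B) = 2*B*(-5 + B) (M(B) = (2*B)*(-5 + B) = 2*B*(-5 + B))
Y = 5 (Y = 5 + 2*0*(-5 + 0) = 5 + 2*0*(-5) = 5 + 0 = 5)
J(U) = 8 + 2*U
D = -82368 (D = 3*((-204 + 116)*312) = 3*(-88*312) = 3*(-27456) = -82368)
J(Y)*D = (8 + 2*5)*(-82368) = (8 + 10)*(-82368) = 18*(-82368) = -1482624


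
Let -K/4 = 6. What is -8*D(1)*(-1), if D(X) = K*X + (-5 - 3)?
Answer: -256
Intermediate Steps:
K = -24 (K = -4*6 = -24)
D(X) = -8 - 24*X (D(X) = -24*X + (-5 - 3) = -24*X - 8 = -8 - 24*X)
-8*D(1)*(-1) = -8*(-8 - 24*1)*(-1) = -8*(-8 - 24)*(-1) = -8*(-32)*(-1) = 256*(-1) = -256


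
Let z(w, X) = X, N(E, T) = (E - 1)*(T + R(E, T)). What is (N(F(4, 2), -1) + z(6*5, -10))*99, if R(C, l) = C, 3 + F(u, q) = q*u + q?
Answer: 2574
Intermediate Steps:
F(u, q) = -3 + q + q*u (F(u, q) = -3 + (q*u + q) = -3 + (q + q*u) = -3 + q + q*u)
N(E, T) = (-1 + E)*(E + T) (N(E, T) = (E - 1)*(T + E) = (-1 + E)*(E + T))
(N(F(4, 2), -1) + z(6*5, -10))*99 = (((-3 + 2 + 2*4)**2 - (-3 + 2 + 2*4) - 1*(-1) + (-3 + 2 + 2*4)*(-1)) - 10)*99 = (((-3 + 2 + 8)**2 - (-3 + 2 + 8) + 1 + (-3 + 2 + 8)*(-1)) - 10)*99 = ((7**2 - 1*7 + 1 + 7*(-1)) - 10)*99 = ((49 - 7 + 1 - 7) - 10)*99 = (36 - 10)*99 = 26*99 = 2574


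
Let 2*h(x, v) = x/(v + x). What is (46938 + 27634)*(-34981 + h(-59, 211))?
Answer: -198254937969/76 ≈ -2.6086e+9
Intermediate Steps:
h(x, v) = x/(2*(v + x)) (h(x, v) = (x/(v + x))/2 = x/(2*(v + x)))
(46938 + 27634)*(-34981 + h(-59, 211)) = (46938 + 27634)*(-34981 + (½)*(-59)/(211 - 59)) = 74572*(-34981 + (½)*(-59)/152) = 74572*(-34981 + (½)*(-59)*(1/152)) = 74572*(-34981 - 59/304) = 74572*(-10634283/304) = -198254937969/76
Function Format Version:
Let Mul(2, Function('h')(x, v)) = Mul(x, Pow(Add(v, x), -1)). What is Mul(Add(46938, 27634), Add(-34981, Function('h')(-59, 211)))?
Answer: Rational(-198254937969, 76) ≈ -2.6086e+9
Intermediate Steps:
Function('h')(x, v) = Mul(Rational(1, 2), x, Pow(Add(v, x), -1)) (Function('h')(x, v) = Mul(Rational(1, 2), Mul(x, Pow(Add(v, x), -1))) = Mul(Rational(1, 2), x, Pow(Add(v, x), -1)))
Mul(Add(46938, 27634), Add(-34981, Function('h')(-59, 211))) = Mul(Add(46938, 27634), Add(-34981, Mul(Rational(1, 2), -59, Pow(Add(211, -59), -1)))) = Mul(74572, Add(-34981, Mul(Rational(1, 2), -59, Pow(152, -1)))) = Mul(74572, Add(-34981, Mul(Rational(1, 2), -59, Rational(1, 152)))) = Mul(74572, Add(-34981, Rational(-59, 304))) = Mul(74572, Rational(-10634283, 304)) = Rational(-198254937969, 76)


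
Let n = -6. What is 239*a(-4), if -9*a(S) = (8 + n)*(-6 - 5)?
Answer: 5258/9 ≈ 584.22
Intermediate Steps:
a(S) = 22/9 (a(S) = -(8 - 6)*(-6 - 5)/9 = -2*(-11)/9 = -1/9*(-22) = 22/9)
239*a(-4) = 239*(22/9) = 5258/9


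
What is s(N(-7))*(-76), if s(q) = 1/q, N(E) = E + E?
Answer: 38/7 ≈ 5.4286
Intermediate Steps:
N(E) = 2*E
s(N(-7))*(-76) = -76/(2*(-7)) = -76/(-14) = -1/14*(-76) = 38/7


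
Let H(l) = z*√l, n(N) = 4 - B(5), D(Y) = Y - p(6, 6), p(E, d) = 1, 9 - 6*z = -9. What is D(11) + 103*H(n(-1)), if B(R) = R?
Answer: 10 + 309*I ≈ 10.0 + 309.0*I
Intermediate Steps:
z = 3 (z = 3/2 - ⅙*(-9) = 3/2 + 3/2 = 3)
D(Y) = -1 + Y (D(Y) = Y - 1*1 = Y - 1 = -1 + Y)
n(N) = -1 (n(N) = 4 - 1*5 = 4 - 5 = -1)
H(l) = 3*√l
D(11) + 103*H(n(-1)) = (-1 + 11) + 103*(3*√(-1)) = 10 + 103*(3*I) = 10 + 309*I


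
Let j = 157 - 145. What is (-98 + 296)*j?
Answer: 2376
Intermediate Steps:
j = 12
(-98 + 296)*j = (-98 + 296)*12 = 198*12 = 2376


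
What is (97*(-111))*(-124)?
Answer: 1335108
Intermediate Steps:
(97*(-111))*(-124) = -10767*(-124) = 1335108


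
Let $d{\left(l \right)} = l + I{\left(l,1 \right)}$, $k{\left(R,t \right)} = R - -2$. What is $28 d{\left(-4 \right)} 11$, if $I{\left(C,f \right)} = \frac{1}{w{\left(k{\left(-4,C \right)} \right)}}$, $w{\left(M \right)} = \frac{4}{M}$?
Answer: $-1386$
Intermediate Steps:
$k{\left(R,t \right)} = 2 + R$ ($k{\left(R,t \right)} = R + 2 = 2 + R$)
$I{\left(C,f \right)} = - \frac{1}{2}$ ($I{\left(C,f \right)} = \frac{1}{4 \frac{1}{2 - 4}} = \frac{1}{4 \frac{1}{-2}} = \frac{1}{4 \left(- \frac{1}{2}\right)} = \frac{1}{-2} = - \frac{1}{2}$)
$d{\left(l \right)} = - \frac{1}{2} + l$ ($d{\left(l \right)} = l - \frac{1}{2} = - \frac{1}{2} + l$)
$28 d{\left(-4 \right)} 11 = 28 \left(- \frac{1}{2} - 4\right) 11 = 28 \left(- \frac{9}{2}\right) 11 = \left(-126\right) 11 = -1386$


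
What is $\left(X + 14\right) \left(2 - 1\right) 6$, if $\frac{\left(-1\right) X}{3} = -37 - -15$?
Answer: $480$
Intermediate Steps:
$X = 66$ ($X = - 3 \left(-37 - -15\right) = - 3 \left(-37 + 15\right) = \left(-3\right) \left(-22\right) = 66$)
$\left(X + 14\right) \left(2 - 1\right) 6 = \left(66 + 14\right) \left(2 - 1\right) 6 = 80 \cdot 1 \cdot 6 = 80 \cdot 6 = 480$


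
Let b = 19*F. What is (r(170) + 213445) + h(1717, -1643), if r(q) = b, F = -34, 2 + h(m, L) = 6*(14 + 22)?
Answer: 213013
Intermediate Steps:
h(m, L) = 214 (h(m, L) = -2 + 6*(14 + 22) = -2 + 6*36 = -2 + 216 = 214)
b = -646 (b = 19*(-34) = -646)
r(q) = -646
(r(170) + 213445) + h(1717, -1643) = (-646 + 213445) + 214 = 212799 + 214 = 213013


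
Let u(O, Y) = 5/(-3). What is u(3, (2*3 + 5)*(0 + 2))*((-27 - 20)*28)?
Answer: 6580/3 ≈ 2193.3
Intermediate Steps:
u(O, Y) = -5/3 (u(O, Y) = 5*(-⅓) = -5/3)
u(3, (2*3 + 5)*(0 + 2))*((-27 - 20)*28) = -5*(-27 - 20)*28/3 = -(-235)*28/3 = -5/3*(-1316) = 6580/3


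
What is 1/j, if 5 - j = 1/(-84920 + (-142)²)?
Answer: 64756/323781 ≈ 0.20000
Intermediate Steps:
j = 323781/64756 (j = 5 - 1/(-84920 + (-142)²) = 5 - 1/(-84920 + 20164) = 5 - 1/(-64756) = 5 - 1*(-1/64756) = 5 + 1/64756 = 323781/64756 ≈ 5.0000)
1/j = 1/(323781/64756) = 64756/323781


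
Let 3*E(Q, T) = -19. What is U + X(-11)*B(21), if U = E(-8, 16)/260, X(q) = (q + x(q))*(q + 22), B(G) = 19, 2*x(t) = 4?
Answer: -1467199/780 ≈ -1881.0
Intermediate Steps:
x(t) = 2 (x(t) = (½)*4 = 2)
E(Q, T) = -19/3 (E(Q, T) = (⅓)*(-19) = -19/3)
X(q) = (2 + q)*(22 + q) (X(q) = (q + 2)*(q + 22) = (2 + q)*(22 + q))
U = -19/780 (U = -19/3/260 = -19/3*1/260 = -19/780 ≈ -0.024359)
U + X(-11)*B(21) = -19/780 + (44 + (-11)² + 24*(-11))*19 = -19/780 + (44 + 121 - 264)*19 = -19/780 - 99*19 = -19/780 - 1881 = -1467199/780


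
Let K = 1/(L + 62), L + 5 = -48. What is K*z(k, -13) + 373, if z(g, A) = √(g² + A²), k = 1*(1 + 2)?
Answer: 373 + √178/9 ≈ 374.48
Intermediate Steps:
L = -53 (L = -5 - 48 = -53)
K = ⅑ (K = 1/(-53 + 62) = 1/9 = ⅑ ≈ 0.11111)
k = 3 (k = 1*3 = 3)
z(g, A) = √(A² + g²)
K*z(k, -13) + 373 = √((-13)² + 3²)/9 + 373 = √(169 + 9)/9 + 373 = √178/9 + 373 = 373 + √178/9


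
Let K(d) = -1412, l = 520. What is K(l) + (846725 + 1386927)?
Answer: 2232240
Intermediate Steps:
K(l) + (846725 + 1386927) = -1412 + (846725 + 1386927) = -1412 + 2233652 = 2232240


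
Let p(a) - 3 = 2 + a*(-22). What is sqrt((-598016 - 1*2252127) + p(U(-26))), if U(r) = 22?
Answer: I*sqrt(2850622) ≈ 1688.4*I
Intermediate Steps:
p(a) = 5 - 22*a (p(a) = 3 + (2 + a*(-22)) = 3 + (2 - 22*a) = 5 - 22*a)
sqrt((-598016 - 1*2252127) + p(U(-26))) = sqrt((-598016 - 1*2252127) + (5 - 22*22)) = sqrt((-598016 - 2252127) + (5 - 484)) = sqrt(-2850143 - 479) = sqrt(-2850622) = I*sqrt(2850622)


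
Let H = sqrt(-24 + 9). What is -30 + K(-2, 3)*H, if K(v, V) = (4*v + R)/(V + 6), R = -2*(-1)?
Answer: -30 - 2*I*sqrt(15)/3 ≈ -30.0 - 2.582*I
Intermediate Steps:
R = 2
K(v, V) = (2 + 4*v)/(6 + V) (K(v, V) = (4*v + 2)/(V + 6) = (2 + 4*v)/(6 + V))
H = I*sqrt(15) (H = sqrt(-15) = I*sqrt(15) ≈ 3.873*I)
-30 + K(-2, 3)*H = -30 + (2*(1 + 2*(-2))/(6 + 3))*(I*sqrt(15)) = -30 + (2*(1 - 4)/9)*(I*sqrt(15)) = -30 + (2*(1/9)*(-3))*(I*sqrt(15)) = -30 - 2*I*sqrt(15)/3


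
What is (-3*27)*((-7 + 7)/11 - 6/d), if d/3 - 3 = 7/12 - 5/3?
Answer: 1944/23 ≈ 84.522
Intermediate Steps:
d = 23/4 (d = 9 + 3*(7/12 - 5/3) = 9 + 3*(-13/12) = 9 - 13/4 = 23/4 ≈ 5.7500)
(-3*27)*((-7 + 7)/11 - 6/d) = (-3*27)*((-7 + 7)/11 - 6/23/4) = -81*(0*(1/11) - 6*4/23) = -81*(0 - 24/23) = -81*(-24/23) = 1944/23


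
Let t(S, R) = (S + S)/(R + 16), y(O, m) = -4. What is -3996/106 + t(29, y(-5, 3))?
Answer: -10451/318 ≈ -32.865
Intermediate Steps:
t(S, R) = 2*S/(16 + R) (t(S, R) = (2*S)/(16 + R) = 2*S/(16 + R))
-3996/106 + t(29, y(-5, 3)) = -3996/106 + 2*29/(16 - 4) = -3996*1/106 + 2*29/12 = -1998/53 + 2*29*(1/12) = -1998/53 + 29/6 = -10451/318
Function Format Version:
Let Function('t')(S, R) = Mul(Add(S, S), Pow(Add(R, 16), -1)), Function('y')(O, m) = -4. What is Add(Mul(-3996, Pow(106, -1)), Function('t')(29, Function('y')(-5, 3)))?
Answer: Rational(-10451, 318) ≈ -32.865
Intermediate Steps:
Function('t')(S, R) = Mul(2, S, Pow(Add(16, R), -1)) (Function('t')(S, R) = Mul(Mul(2, S), Pow(Add(16, R), -1)) = Mul(2, S, Pow(Add(16, R), -1)))
Add(Mul(-3996, Pow(106, -1)), Function('t')(29, Function('y')(-5, 3))) = Add(Mul(-3996, Pow(106, -1)), Mul(2, 29, Pow(Add(16, -4), -1))) = Add(Mul(-3996, Rational(1, 106)), Mul(2, 29, Pow(12, -1))) = Add(Rational(-1998, 53), Mul(2, 29, Rational(1, 12))) = Add(Rational(-1998, 53), Rational(29, 6)) = Rational(-10451, 318)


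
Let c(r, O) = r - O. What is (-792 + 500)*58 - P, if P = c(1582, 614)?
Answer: -17904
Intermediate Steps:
P = 968 (P = 1582 - 1*614 = 1582 - 614 = 968)
(-792 + 500)*58 - P = (-792 + 500)*58 - 1*968 = -292*58 - 968 = -16936 - 968 = -17904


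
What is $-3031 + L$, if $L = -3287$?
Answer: $-6318$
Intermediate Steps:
$-3031 + L = -3031 - 3287 = -6318$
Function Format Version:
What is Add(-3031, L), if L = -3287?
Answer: -6318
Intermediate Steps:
Add(-3031, L) = Add(-3031, -3287) = -6318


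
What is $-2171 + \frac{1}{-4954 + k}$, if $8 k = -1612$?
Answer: $- \frac{22385183}{10311} \approx -2171.0$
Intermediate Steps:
$k = - \frac{403}{2}$ ($k = \frac{1}{8} \left(-1612\right) = - \frac{403}{2} \approx -201.5$)
$-2171 + \frac{1}{-4954 + k} = -2171 + \frac{1}{-4954 - \frac{403}{2}} = -2171 + \frac{1}{- \frac{10311}{2}} = -2171 - \frac{2}{10311} = - \frac{22385183}{10311}$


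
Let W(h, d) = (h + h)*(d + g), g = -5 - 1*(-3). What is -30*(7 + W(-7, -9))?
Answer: -4830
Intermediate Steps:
g = -2 (g = -5 + 3 = -2)
W(h, d) = 2*h*(-2 + d) (W(h, d) = (h + h)*(d - 2) = (2*h)*(-2 + d) = 2*h*(-2 + d))
-30*(7 + W(-7, -9)) = -30*(7 + 2*(-7)*(-2 - 9)) = -30*(7 + 2*(-7)*(-11)) = -30*(7 + 154) = -30*161 = -4830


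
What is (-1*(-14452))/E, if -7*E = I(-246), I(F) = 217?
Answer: -14452/31 ≈ -466.19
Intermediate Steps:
E = -31 (E = -1/7*217 = -31)
(-1*(-14452))/E = -1*(-14452)/(-31) = 14452*(-1/31) = -14452/31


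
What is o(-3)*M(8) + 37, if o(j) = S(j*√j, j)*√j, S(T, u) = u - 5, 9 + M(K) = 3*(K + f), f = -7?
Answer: 37 + 48*I*√3 ≈ 37.0 + 83.138*I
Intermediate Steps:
M(K) = -30 + 3*K (M(K) = -9 + 3*(K - 7) = -9 + 3*(-7 + K) = -9 + (-21 + 3*K) = -30 + 3*K)
S(T, u) = -5 + u
o(j) = √j*(-5 + j) (o(j) = (-5 + j)*√j = √j*(-5 + j))
o(-3)*M(8) + 37 = (√(-3)*(-5 - 3))*(-30 + 3*8) + 37 = ((I*√3)*(-8))*(-30 + 24) + 37 = -8*I*√3*(-6) + 37 = 48*I*√3 + 37 = 37 + 48*I*√3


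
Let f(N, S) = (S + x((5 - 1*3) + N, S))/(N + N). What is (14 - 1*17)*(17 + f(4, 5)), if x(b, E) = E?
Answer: -219/4 ≈ -54.750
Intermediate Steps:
f(N, S) = S/N (f(N, S) = (S + S)/(N + N) = (2*S)/((2*N)) = (2*S)*(1/(2*N)) = S/N)
(14 - 1*17)*(17 + f(4, 5)) = (14 - 1*17)*(17 + 5/4) = (14 - 17)*(17 + 5*(¼)) = -3*(17 + 5/4) = -3*73/4 = -219/4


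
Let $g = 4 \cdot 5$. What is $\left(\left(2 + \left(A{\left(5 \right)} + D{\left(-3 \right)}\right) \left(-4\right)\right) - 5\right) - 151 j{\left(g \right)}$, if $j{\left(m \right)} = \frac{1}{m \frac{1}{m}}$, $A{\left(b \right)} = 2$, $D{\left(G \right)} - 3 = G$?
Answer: $-162$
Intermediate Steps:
$D{\left(G \right)} = 3 + G$
$g = 20$
$j{\left(m \right)} = 1$ ($j{\left(m \right)} = 1^{-1} = 1$)
$\left(\left(2 + \left(A{\left(5 \right)} + D{\left(-3 \right)}\right) \left(-4\right)\right) - 5\right) - 151 j{\left(g \right)} = \left(\left(2 + \left(2 + \left(3 - 3\right)\right) \left(-4\right)\right) - 5\right) - 151 = \left(\left(2 + \left(2 + 0\right) \left(-4\right)\right) - 5\right) - 151 = \left(\left(2 + 2 \left(-4\right)\right) - 5\right) - 151 = \left(\left(2 - 8\right) - 5\right) - 151 = \left(-6 - 5\right) - 151 = -11 - 151 = -162$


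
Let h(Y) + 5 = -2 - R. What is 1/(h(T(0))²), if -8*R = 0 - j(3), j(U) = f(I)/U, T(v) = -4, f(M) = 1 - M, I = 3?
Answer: 144/6889 ≈ 0.020903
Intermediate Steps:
j(U) = -2/U (j(U) = (1 - 1*3)/U = (1 - 3)/U = -2/U)
R = -1/12 (R = -(0 - (-2)/3)/8 = -(0 - 1*(-⅔))/8 = -(0 + ⅔)/8 = -⅛*⅔ = -1/12 ≈ -0.083333)
h(Y) = -83/12 (h(Y) = -5 + (-2 - 1*(-1/12)) = -5 + (-2 + 1/12) = -5 - 23/12 = -83/12)
1/(h(T(0))²) = 1/((-83/12)²) = 1/(6889/144) = 144/6889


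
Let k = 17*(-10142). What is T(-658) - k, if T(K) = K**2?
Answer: 605378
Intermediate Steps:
k = -172414
T(-658) - k = (-658)**2 - 1*(-172414) = 432964 + 172414 = 605378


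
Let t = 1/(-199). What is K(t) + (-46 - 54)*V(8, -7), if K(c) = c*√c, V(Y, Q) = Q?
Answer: 700 - I*√199/39601 ≈ 700.0 - 0.00035622*I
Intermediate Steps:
t = -1/199 ≈ -0.0050251
K(c) = c^(3/2)
K(t) + (-46 - 54)*V(8, -7) = (-1/199)^(3/2) + (-46 - 54)*(-7) = -I*√199/39601 - 100*(-7) = -I*√199/39601 + 700 = 700 - I*√199/39601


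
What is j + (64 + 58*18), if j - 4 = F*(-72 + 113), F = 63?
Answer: 3695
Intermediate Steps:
j = 2587 (j = 4 + 63*(-72 + 113) = 4 + 63*41 = 4 + 2583 = 2587)
j + (64 + 58*18) = 2587 + (64 + 58*18) = 2587 + (64 + 1044) = 2587 + 1108 = 3695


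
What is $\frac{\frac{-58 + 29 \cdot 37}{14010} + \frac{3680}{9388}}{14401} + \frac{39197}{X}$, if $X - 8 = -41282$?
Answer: $- \frac{309336170818427}{325738569430413} \approx -0.94965$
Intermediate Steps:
$X = -41274$ ($X = 8 - 41282 = -41274$)
$\frac{\frac{-58 + 29 \cdot 37}{14010} + \frac{3680}{9388}}{14401} + \frac{39197}{X} = \frac{\frac{-58 + 29 \cdot 37}{14010} + \frac{3680}{9388}}{14401} + \frac{39197}{-41274} = \left(\left(-58 + 1073\right) \frac{1}{14010} + 3680 \cdot \frac{1}{9388}\right) \frac{1}{14401} + 39197 \left(- \frac{1}{41274}\right) = \left(1015 \cdot \frac{1}{14010} + \frac{920}{2347}\right) \frac{1}{14401} - \frac{39197}{41274} = \left(\frac{203}{2802} + \frac{920}{2347}\right) \frac{1}{14401} - \frac{39197}{41274} = \frac{3054281}{6576294} \cdot \frac{1}{14401} - \frac{39197}{41274} = \frac{3054281}{94705209894} - \frac{39197}{41274} = - \frac{309336170818427}{325738569430413}$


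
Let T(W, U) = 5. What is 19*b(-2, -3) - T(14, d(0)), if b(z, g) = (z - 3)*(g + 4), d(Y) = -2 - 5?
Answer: -100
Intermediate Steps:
d(Y) = -7
b(z, g) = (-3 + z)*(4 + g)
19*b(-2, -3) - T(14, d(0)) = 19*(-12 - 3*(-3) + 4*(-2) - 3*(-2)) - 1*5 = 19*(-12 + 9 - 8 + 6) - 5 = 19*(-5) - 5 = -95 - 5 = -100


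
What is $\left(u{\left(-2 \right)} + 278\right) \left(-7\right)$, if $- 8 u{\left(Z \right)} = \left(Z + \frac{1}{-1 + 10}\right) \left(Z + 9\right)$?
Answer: $- \frac{140945}{72} \approx -1957.6$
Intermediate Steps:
$u{\left(Z \right)} = - \frac{\left(9 + Z\right) \left(\frac{1}{9} + Z\right)}{8}$ ($u{\left(Z \right)} = - \frac{\left(Z + \frac{1}{-1 + 10}\right) \left(Z + 9\right)}{8} = - \frac{\left(Z + \frac{1}{9}\right) \left(9 + Z\right)}{8} = - \frac{\left(\frac{1}{9} + Z\right) \left(9 + Z\right)}{8} = - \frac{\left(9 + Z\right) \left(\frac{1}{9} + Z\right)}{8}$)
$\left(u{\left(-2 \right)} + 278\right) \left(-7\right) = \left(\left(- \frac{1}{8} - - \frac{41}{18} - \frac{\left(-2\right)^{2}}{8}\right) + 278\right) \left(-7\right) = \left(\left(- \frac{1}{8} + \frac{41}{18} - \frac{1}{2}\right) + 278\right) \left(-7\right) = \left(\frac{119}{72} + 278\right) \left(-7\right) = \frac{20135}{72} \left(-7\right) = - \frac{140945}{72}$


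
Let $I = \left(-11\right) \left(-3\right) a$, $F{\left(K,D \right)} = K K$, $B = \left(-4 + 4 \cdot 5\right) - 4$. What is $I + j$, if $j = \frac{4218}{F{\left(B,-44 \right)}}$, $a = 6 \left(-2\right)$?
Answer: $- \frac{8801}{24} \approx -366.71$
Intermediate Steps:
$B = 12$ ($B = \left(-4 + 20\right) - 4 = 16 - 4 = 12$)
$a = -12$
$F{\left(K,D \right)} = K^{2}$
$I = -396$ ($I = \left(-11\right) \left(-3\right) \left(-12\right) = 33 \left(-12\right) = -396$)
$j = \frac{703}{24}$ ($j = \frac{4218}{12^{2}} = \frac{4218}{144} = 4218 \cdot \frac{1}{144} = \frac{703}{24} \approx 29.292$)
$I + j = -396 + \frac{703}{24} = - \frac{8801}{24}$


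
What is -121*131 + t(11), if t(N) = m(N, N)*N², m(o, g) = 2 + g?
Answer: -14278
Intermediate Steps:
t(N) = N²*(2 + N) (t(N) = (2 + N)*N² = N²*(2 + N))
-121*131 + t(11) = -121*131 + 11²*(2 + 11) = -15851 + 121*13 = -15851 + 1573 = -14278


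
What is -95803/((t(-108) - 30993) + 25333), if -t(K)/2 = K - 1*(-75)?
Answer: 95803/5594 ≈ 17.126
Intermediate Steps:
t(K) = -150 - 2*K (t(K) = -2*(K - 1*(-75)) = -2*(K + 75) = -2*(75 + K) = -150 - 2*K)
-95803/((t(-108) - 30993) + 25333) = -95803/(((-150 - 2*(-108)) - 30993) + 25333) = -95803/(((-150 + 216) - 30993) + 25333) = -95803/((66 - 30993) + 25333) = -95803/(-30927 + 25333) = -95803/(-5594) = -95803*(-1/5594) = 95803/5594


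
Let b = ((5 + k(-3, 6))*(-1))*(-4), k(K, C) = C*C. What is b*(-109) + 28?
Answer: -17848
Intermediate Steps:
k(K, C) = C²
b = 164 (b = ((5 + 6²)*(-1))*(-4) = ((5 + 36)*(-1))*(-4) = (41*(-1))*(-4) = -41*(-4) = 164)
b*(-109) + 28 = 164*(-109) + 28 = -17876 + 28 = -17848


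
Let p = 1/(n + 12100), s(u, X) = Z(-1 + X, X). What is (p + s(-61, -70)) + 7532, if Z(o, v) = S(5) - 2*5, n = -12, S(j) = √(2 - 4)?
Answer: 90925937/12088 + I*√2 ≈ 7522.0 + 1.4142*I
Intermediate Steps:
S(j) = I*√2 (S(j) = √(-2) = I*√2)
Z(o, v) = -10 + I*√2 (Z(o, v) = I*√2 - 2*5 = I*√2 - 10 = -10 + I*√2)
s(u, X) = -10 + I*√2
p = 1/12088 (p = 1/(-12 + 12100) = 1/12088 ≈ 8.2727e-5)
(p + s(-61, -70)) + 7532 = (1/12088 + (-10 + I*√2)) + 7532 = (-120879/12088 + I*√2) + 7532 = 90925937/12088 + I*√2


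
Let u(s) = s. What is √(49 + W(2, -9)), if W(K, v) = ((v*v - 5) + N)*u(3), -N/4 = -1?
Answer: 17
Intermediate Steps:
N = 4 (N = -4*(-1) = 4)
W(K, v) = -3 + 3*v² (W(K, v) = ((v*v - 5) + 4)*3 = ((v² - 5) + 4)*3 = ((-5 + v²) + 4)*3 = (-1 + v²)*3 = -3 + 3*v²)
√(49 + W(2, -9)) = √(49 + (-3 + 3*(-9)²)) = √(49 + (-3 + 3*81)) = √(49 + (-3 + 243)) = √(49 + 240) = √289 = 17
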